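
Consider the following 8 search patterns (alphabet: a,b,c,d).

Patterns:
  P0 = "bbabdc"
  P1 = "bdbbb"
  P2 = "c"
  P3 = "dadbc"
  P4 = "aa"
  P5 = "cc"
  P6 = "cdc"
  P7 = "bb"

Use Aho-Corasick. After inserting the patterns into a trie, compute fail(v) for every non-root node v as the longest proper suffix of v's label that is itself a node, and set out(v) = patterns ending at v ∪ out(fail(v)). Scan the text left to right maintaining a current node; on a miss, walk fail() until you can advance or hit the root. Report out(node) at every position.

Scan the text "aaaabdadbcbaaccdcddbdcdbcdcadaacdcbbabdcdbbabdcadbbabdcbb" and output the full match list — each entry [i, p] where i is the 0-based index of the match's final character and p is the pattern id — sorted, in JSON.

Construct AC machine:
Trie (insert patterns):
  n0 'ε': a→17 b→1 c→11 d→12
  n1 'b': b→2 d→7
  n2 'bb': a→3  [P7 ends]
  n3 'bba': b→4
  n4 'bbab': d→5
  n5 'bbabd': c→6
  n6 'bbabdc': ·  [P0 ends]
  n7 'bd': b→8
  n8 'bdb': b→9
  n9 'bdbb': b→10
  n10 'bdbbb': ·  [P1 ends]
  n11 'c': c→19 d→20  [P2 ends]
  n12 'd': a→13
  n13 'da': d→14
  n14 'dad': b→15
  n15 'dadb': c→16
  n16 'dadbc': ·  [P3 ends]
  n17 'a': a→18
  n18 'aa': ·  [P4 ends]
  n19 'cc': ·  [P5 ends]
  n20 'cd': c→21
  n21 'cdc': ·  [P6 ends]

Failure links (BFS by depth):
  fail(1) 'b': from fail(0)=0 chase 'b': 0 ⇒ 0;  out=∅∪out(0)=∅
  fail(11) 'c': from fail(0)=0 chase 'c': 0 ⇒ 0;  out={2}∪out(0)={2}
  fail(12) 'd': from fail(0)=0 chase 'd': 0 ⇒ 0;  out=∅∪out(0)=∅
  fail(17) 'a': from fail(0)=0 chase 'a': 0 ⇒ 0;  out=∅∪out(0)=∅
  fail(2) 'bb': from fail(1)=0 chase 'b': 0 ⇒ 1;  out={7}∪out(1)={7}
  fail(7) 'bd': from fail(1)=0 chase 'd': 0 ⇒ 12;  out=∅∪out(12)=∅
  fail(13) 'da': from fail(12)=0 chase 'a': 0 ⇒ 17;  out=∅∪out(17)=∅
  fail(18) 'aa': from fail(17)=0 chase 'a': 0 ⇒ 17;  out={4}∪out(17)={4}
  fail(19) 'cc': from fail(11)=0 chase 'c': 0 ⇒ 11;  out={5}∪out(11)={2,5}
  fail(20) 'cd': from fail(11)=0 chase 'd': 0 ⇒ 12;  out=∅∪out(12)=∅
  fail(3) 'bba': from fail(2)=1 chase 'a': 1→0 ⇒ 17;  out=∅∪out(17)=∅
  fail(8) 'bdb': from fail(7)=12 chase 'b': 12→0 ⇒ 1;  out=∅∪out(1)=∅
  fail(14) 'dad': from fail(13)=17 chase 'd': 17→0 ⇒ 12;  out=∅∪out(12)=∅
  fail(21) 'cdc': from fail(20)=12 chase 'c': 12→0 ⇒ 11;  out={6}∪out(11)={2,6}
  fail(4) 'bbab': from fail(3)=17 chase 'b': 17→0 ⇒ 1;  out=∅∪out(1)=∅
  fail(9) 'bdbb': from fail(8)=1 chase 'b': 1 ⇒ 2;  out=∅∪out(2)={7}
  fail(15) 'dadb': from fail(14)=12 chase 'b': 12→0 ⇒ 1;  out=∅∪out(1)=∅
  fail(5) 'bbabd': from fail(4)=1 chase 'd': 1 ⇒ 7;  out=∅∪out(7)=∅
  fail(10) 'bdbbb': from fail(9)=2 chase 'b': 2→1 ⇒ 2;  out={1}∪out(2)={1,7}
  fail(16) 'dadbc': from fail(15)=1 chase 'c': 1→0 ⇒ 11;  out={3}∪out(11)={2,3}
  fail(6) 'bbabdc': from fail(5)=7 chase 'c': 7→12→0 ⇒ 11;  out={0}∪out(11)={0,2}

Scan:
i=0 'a': node 0→17
i=1 'a': node 17→18  ** P4@[0:1]
i=2 'a': node 18→18 ·f  ** P4@[1:2]
i=3 'a': node 18→18 ·f  ** P4@[2:3]
i=4 'b': node 18→1 ·f
i=5 'd': node 1→7
i=6 'a': node 7→13 ·f
i=7 'd': node 13→14
i=8 'b': node 14→15
i=9 'c': node 15→16  ** P2@[9:9],P3@[5:9]
i=10 'b': node 16→1 ·f
i=11 'a': node 1→17 ·f
i=12 'a': node 17→18  ** P4@[11:12]
i=13 'c': node 18→11 ·f  ** P2@[13:13]
i=14 'c': node 11→19  ** P2@[14:14],P5@[13:14]
i=15 'd': node 19→20 ·f
i=16 'c': node 20→21  ** P2@[16:16],P6@[14:16]
i=17 'd': node 21→20 ·f
i=18 'd': node 20→12 ·f
i=19 'b': node 12→1 ·f
i=20 'd': node 1→7
i=21 'c': node 7→11 ·f  ** P2@[21:21]
i=22 'd': node 11→20
i=23 'b': node 20→1 ·f
i=24 'c': node 1→11 ·f  ** P2@[24:24]
i=25 'd': node 11→20
i=26 'c': node 20→21  ** P2@[26:26],P6@[24:26]
i=27 'a': node 21→17 ·f
i=28 'd': node 17→12 ·f
i=29 'a': node 12→13
i=30 'a': node 13→18 ·f  ** P4@[29:30]
i=31 'c': node 18→11 ·f  ** P2@[31:31]
i=32 'd': node 11→20
i=33 'c': node 20→21  ** P2@[33:33],P6@[31:33]
i=34 'b': node 21→1 ·f
i=35 'b': node 1→2  ** P7@[34:35]
i=36 'a': node 2→3
i=37 'b': node 3→4
i=38 'd': node 4→5
i=39 'c': node 5→6  ** P0@[34:39],P2@[39:39]
i=40 'd': node 6→20 ·f
i=41 'b': node 20→1 ·f
i=42 'b': node 1→2  ** P7@[41:42]
i=43 'a': node 2→3
i=44 'b': node 3→4
i=45 'd': node 4→5
i=46 'c': node 5→6  ** P0@[41:46],P2@[46:46]
i=47 'a': node 6→17 ·f
i=48 'd': node 17→12 ·f
i=49 'b': node 12→1 ·f
i=50 'b': node 1→2  ** P7@[49:50]
i=51 'a': node 2→3
i=52 'b': node 3→4
i=53 'd': node 4→5
i=54 'c': node 5→6  ** P0@[49:54],P2@[54:54]
i=55 'b': node 6→1 ·f
i=56 'b': node 1→2  ** P7@[55:56]

Result: [[1,4],[2,4],[3,4],[9,2],[9,3],[12,4],[13,2],[14,2],[14,5],[16,2],[16,6],[21,2],[24,2],[26,2],[26,6],[30,4],[31,2],[33,2],[33,6],[35,7],[39,0],[39,2],[42,7],[46,0],[46,2],[50,7],[54,0],[54,2],[56,7]]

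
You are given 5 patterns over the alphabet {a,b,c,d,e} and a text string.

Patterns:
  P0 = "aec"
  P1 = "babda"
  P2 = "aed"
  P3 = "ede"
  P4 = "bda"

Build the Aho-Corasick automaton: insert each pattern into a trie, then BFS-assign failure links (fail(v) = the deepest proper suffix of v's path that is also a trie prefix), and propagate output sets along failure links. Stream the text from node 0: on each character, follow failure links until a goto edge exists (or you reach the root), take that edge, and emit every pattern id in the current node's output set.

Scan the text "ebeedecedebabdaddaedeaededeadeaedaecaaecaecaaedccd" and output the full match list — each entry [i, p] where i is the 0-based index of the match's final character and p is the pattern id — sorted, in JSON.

Build automaton:
Trie nodes:
  n0 'ε': a→1 b→4 e→10
  n1 'a': e→2
  n2 'ae': c→3 d→9
  n3 'aec': ·  [P0 ends]
  n4 'b': a→5 d→13
  n5 'ba': b→6
  n6 'bab': d→7
  n7 'babd': a→8
  n8 'babda': ·  [P1 ends]
  n9 'aed': ·  [P2 ends]
  n10 'e': d→11
  n11 'ed': e→12
  n12 'ede': ·  [P3 ends]
  n13 'bd': a→14
  n14 'bda': ·  [P4 ends]

Failure links (BFS by depth):
  n1('a'): parent n0 fail=0; on 'a' 0 → fail=0;  out ∅∪∅=∅
  n4('b'): parent n0 fail=0; on 'b' 0 → fail=0;  out ∅∪∅=∅
  n10('e'): parent n0 fail=0; on 'e' 0 → fail=0;  out ∅∪∅=∅
  n2('ae'): parent n1 fail=0; on 'e' 0 → fail=10;  out ∅∪∅=∅
  n5('ba'): parent n4 fail=0; on 'a' 0 → fail=1;  out ∅∪∅=∅
  n11('ed'): parent n10 fail=0; on 'd' 0 → fail=0;  out ∅∪∅=∅
  n13('bd'): parent n4 fail=0; on 'd' 0 → fail=0;  out ∅∪∅=∅
  n3('aec'): parent n2 fail=10; on 'c' 10→0 → fail=0;  out {0}∪∅={0}
  n6('bab'): parent n5 fail=1; on 'b' 1→0 → fail=4;  out ∅∪∅=∅
  n9('aed'): parent n2 fail=10; on 'd' 10 → fail=11;  out {2}∪∅={2}
  n12('ede'): parent n11 fail=0; on 'e' 0 → fail=10;  out {3}∪∅={3}
  n14('bda'): parent n13 fail=0; on 'a' 0 → fail=1;  out {4}∪∅={4}
  n7('babd'): parent n6 fail=4; on 'd' 4 → fail=13;  out ∅∪∅=∅
  n8('babda'): parent n7 fail=13; on 'a' 13 → fail=14;  out {1}∪{4}={1,4}

Text stream:
i=0 'e': node 0→10
i=1 'b': node 10→4 ·f
i=2 'e': node 4→10 ·f
i=3 'e': node 10→10 ·f
i=4 'd': node 10→11
i=5 'e': node 11→12  emit P3@[3:5]
i=6 'c': node 12→0 ·f
i=7 'e': node 0→10
i=8 'd': node 10→11
i=9 'e': node 11→12  emit P3@[7:9]
i=10 'b': node 12→4 ·f
i=11 'a': node 4→5
i=12 'b': node 5→6
i=13 'd': node 6→7
i=14 'a': node 7→8  emit P1@[10:14],P4@[12:14]
i=15 'd': node 8→0 ·f
i=16 'd': node 0→0
i=17 'a': node 0→1
i=18 'e': node 1→2
i=19 'd': node 2→9  emit P2@[17:19]
i=20 'e': node 9→12 ·f  emit P3@[18:20]
i=21 'a': node 12→1 ·f
i=22 'e': node 1→2
i=23 'd': node 2→9  emit P2@[21:23]
i=24 'e': node 9→12 ·f  emit P3@[22:24]
i=25 'd': node 12→11 ·f
i=26 'e': node 11→12  emit P3@[24:26]
i=27 'a': node 12→1 ·f
i=28 'd': node 1→0 ·f
i=29 'e': node 0→10
i=30 'a': node 10→1 ·f
i=31 'e': node 1→2
i=32 'd': node 2→9  emit P2@[30:32]
i=33 'a': node 9→1 ·f
i=34 'e': node 1→2
i=35 'c': node 2→3  emit P0@[33:35]
i=36 'a': node 3→1 ·f
i=37 'a': node 1→1 ·f
i=38 'e': node 1→2
i=39 'c': node 2→3  emit P0@[37:39]
i=40 'a': node 3→1 ·f
i=41 'e': node 1→2
i=42 'c': node 2→3  emit P0@[40:42]
i=43 'a': node 3→1 ·f
i=44 'a': node 1→1 ·f
i=45 'e': node 1→2
i=46 'd': node 2→9  emit P2@[44:46]
i=47 'c': node 9→0 ·f
i=48 'c': node 0→0
i=49 'd': node 0→0

Result: [[5,3],[9,3],[14,1],[14,4],[19,2],[20,3],[23,2],[24,3],[26,3],[32,2],[35,0],[39,0],[42,0],[46,2]]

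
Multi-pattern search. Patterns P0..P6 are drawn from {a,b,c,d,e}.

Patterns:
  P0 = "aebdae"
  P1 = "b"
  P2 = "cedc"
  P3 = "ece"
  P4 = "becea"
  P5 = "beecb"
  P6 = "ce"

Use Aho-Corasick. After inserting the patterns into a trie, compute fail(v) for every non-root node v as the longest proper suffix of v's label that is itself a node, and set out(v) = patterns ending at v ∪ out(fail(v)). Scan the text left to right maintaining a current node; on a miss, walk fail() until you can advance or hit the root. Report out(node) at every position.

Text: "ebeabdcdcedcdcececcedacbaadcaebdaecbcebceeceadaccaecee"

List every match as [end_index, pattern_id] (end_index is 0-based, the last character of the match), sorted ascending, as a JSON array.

Construct AC machine:
Trie (insert patterns):
  0='ε' goto a→1 b→7 c→8 e→12
  1='a' goto e→2
  2='ae' goto b→3
  3='aeb' goto d→4
  4='aebd' goto a→5
  5='aebda' goto e→6
  6='aebdae' goto ·  [P0 ends]
  7='b' goto e→15  [P1 ends]
  8='c' goto e→9
  9='ce' goto d→10  [P6 ends]
  10='ced' goto c→11
  11='cedc' goto ·  [P2 ends]
  12='e' goto c→13
  13='ec' goto e→14
  14='ece' goto ·  [P3 ends]
  15='be' goto c→16 e→19
  16='bec' goto e→17
  17='bece' goto a→18
  18='becea' goto ·  [P4 ends]
  19='bee' goto c→20
  20='beec' goto b→21
  21='beecb' goto ·  [P5 ends]

BFS fail/out derivation:
  fail(1) 'a': from fail(0)=0 chase 'a': 0 ⇒ 0;  out=∅∪out(0)=∅
  fail(7) 'b': from fail(0)=0 chase 'b': 0 ⇒ 0;  out={1}∪out(0)={1}
  fail(8) 'c': from fail(0)=0 chase 'c': 0 ⇒ 0;  out=∅∪out(0)=∅
  fail(12) 'e': from fail(0)=0 chase 'e': 0 ⇒ 0;  out=∅∪out(0)=∅
  fail(2) 'ae': from fail(1)=0 chase 'e': 0 ⇒ 12;  out=∅∪out(12)=∅
  fail(9) 'ce': from fail(8)=0 chase 'e': 0 ⇒ 12;  out={6}∪out(12)={6}
  fail(13) 'ec': from fail(12)=0 chase 'c': 0 ⇒ 8;  out=∅∪out(8)=∅
  fail(15) 'be': from fail(7)=0 chase 'e': 0 ⇒ 12;  out=∅∪out(12)=∅
  fail(3) 'aeb': from fail(2)=12 chase 'b': 12→0 ⇒ 7;  out=∅∪out(7)={1}
  fail(10) 'ced': from fail(9)=12 chase 'd': 12→0 ⇒ 0;  out=∅∪out(0)=∅
  fail(14) 'ece': from fail(13)=8 chase 'e': 8 ⇒ 9;  out={3}∪out(9)={3,6}
  fail(16) 'bec': from fail(15)=12 chase 'c': 12 ⇒ 13;  out=∅∪out(13)=∅
  fail(19) 'bee': from fail(15)=12 chase 'e': 12→0 ⇒ 12;  out=∅∪out(12)=∅
  fail(4) 'aebd': from fail(3)=7 chase 'd': 7→0 ⇒ 0;  out=∅∪out(0)=∅
  fail(11) 'cedc': from fail(10)=0 chase 'c': 0 ⇒ 8;  out={2}∪out(8)={2}
  fail(17) 'bece': from fail(16)=13 chase 'e': 13 ⇒ 14;  out=∅∪out(14)={3,6}
  fail(20) 'beec': from fail(19)=12 chase 'c': 12 ⇒ 13;  out=∅∪out(13)=∅
  fail(5) 'aebda': from fail(4)=0 chase 'a': 0 ⇒ 1;  out=∅∪out(1)=∅
  fail(18) 'becea': from fail(17)=14 chase 'a': 14→9→12→0 ⇒ 1;  out={4}∪out(1)={4}
  fail(21) 'beecb': from fail(20)=13 chase 'b': 13→8→0 ⇒ 7;  out={5}∪out(7)={1,5}
  fail(6) 'aebdae': from fail(5)=1 chase 'e': 1 ⇒ 2;  out={0}∪out(2)={0}

Run:
i=0 'e': node 0→12
i=1 'b': node 12→7 (via fail)  ** P1@[1:1]
i=2 'e': node 7→15
i=3 'a': node 15→1 (via fail)
i=4 'b': node 1→7 (via fail)  ** P1@[4:4]
i=5 'd': node 7→0 (via fail)
i=6 'c': node 0→8
i=7 'd': node 8→0 (via fail)
i=8 'c': node 0→8
i=9 'e': node 8→9  ** P6@[8:9]
i=10 'd': node 9→10
i=11 'c': node 10→11  ** P2@[8:11]
i=12 'd': node 11→0 (via fail)
i=13 'c': node 0→8
i=14 'e': node 8→9  ** P6@[13:14]
i=15 'c': node 9→13 (via fail)
i=16 'e': node 13→14  ** P3@[14:16],P6@[15:16]
i=17 'c': node 14→13 (via fail)
i=18 'c': node 13→8 (via fail)
i=19 'e': node 8→9  ** P6@[18:19]
i=20 'd': node 9→10
i=21 'a': node 10→1 (via fail)
i=22 'c': node 1→8 (via fail)
i=23 'b': node 8→7 (via fail)  ** P1@[23:23]
i=24 'a': node 7→1 (via fail)
i=25 'a': node 1→1 (via fail)
i=26 'd': node 1→0 (via fail)
i=27 'c': node 0→8
i=28 'a': node 8→1 (via fail)
i=29 'e': node 1→2
i=30 'b': node 2→3  ** P1@[30:30]
i=31 'd': node 3→4
i=32 'a': node 4→5
i=33 'e': node 5→6  ** P0@[28:33]
i=34 'c': node 6→13 (via fail)
i=35 'b': node 13→7 (via fail)  ** P1@[35:35]
i=36 'c': node 7→8 (via fail)
i=37 'e': node 8→9  ** P6@[36:37]
i=38 'b': node 9→7 (via fail)  ** P1@[38:38]
i=39 'c': node 7→8 (via fail)
i=40 'e': node 8→9  ** P6@[39:40]
i=41 'e': node 9→12 (via fail)
i=42 'c': node 12→13
i=43 'e': node 13→14  ** P3@[41:43],P6@[42:43]
i=44 'a': node 14→1 (via fail)
i=45 'd': node 1→0 (via fail)
i=46 'a': node 0→1
i=47 'c': node 1→8 (via fail)
i=48 'c': node 8→8 (via fail)
i=49 'a': node 8→1 (via fail)
i=50 'e': node 1→2
i=51 'c': node 2→13 (via fail)
i=52 'e': node 13→14  ** P3@[50:52],P6@[51:52]
i=53 'e': node 14→12 (via fail)

All matches (sorted): [[1,1],[4,1],[9,6],[11,2],[14,6],[16,3],[16,6],[19,6],[23,1],[30,1],[33,0],[35,1],[37,6],[38,1],[40,6],[43,3],[43,6],[52,3],[52,6]]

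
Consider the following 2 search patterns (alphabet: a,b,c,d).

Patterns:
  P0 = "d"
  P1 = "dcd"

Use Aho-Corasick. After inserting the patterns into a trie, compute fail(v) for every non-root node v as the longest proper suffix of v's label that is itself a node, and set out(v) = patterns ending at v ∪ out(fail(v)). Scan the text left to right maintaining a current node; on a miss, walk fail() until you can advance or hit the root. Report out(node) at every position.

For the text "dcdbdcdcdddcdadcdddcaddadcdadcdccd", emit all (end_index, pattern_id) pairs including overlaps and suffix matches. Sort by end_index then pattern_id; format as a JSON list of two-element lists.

Build automaton:
Trie nodes:
  0='ε' goto d→1
  1='d' goto c→2  [P0 ends]
  2='dc' goto d→3
  3='dcd' goto ·  [P1 ends]

BFS fail/out derivation:
  fail(1) 'd': from fail(0)=0 chase 'd': 0 ⇒ 0;  out={0}∪out(0)={0}
  fail(2) 'dc': from fail(1)=0 chase 'c': 0 ⇒ 0;  out=∅∪out(0)=∅
  fail(3) 'dcd': from fail(2)=0 chase 'd': 0 ⇒ 1;  out={1}∪out(1)={0,1}

Run:
i=0 'd': node 0→1  emit P0@[0:0]
i=1 'c': node 1→2
i=2 'd': node 2→3  emit P0@[2:2],P1@[0:2]
i=3 'b': node 3→0 (fail-walked)
i=4 'd': node 0→1  emit P0@[4:4]
i=5 'c': node 1→2
i=6 'd': node 2→3  emit P0@[6:6],P1@[4:6]
i=7 'c': node 3→2 (fail-walked)
i=8 'd': node 2→3  emit P0@[8:8],P1@[6:8]
i=9 'd': node 3→1 (fail-walked)  emit P0@[9:9]
i=10 'd': node 1→1 (fail-walked)  emit P0@[10:10]
i=11 'c': node 1→2
i=12 'd': node 2→3  emit P0@[12:12],P1@[10:12]
i=13 'a': node 3→0 (fail-walked)
i=14 'd': node 0→1  emit P0@[14:14]
i=15 'c': node 1→2
i=16 'd': node 2→3  emit P0@[16:16],P1@[14:16]
i=17 'd': node 3→1 (fail-walked)  emit P0@[17:17]
i=18 'd': node 1→1 (fail-walked)  emit P0@[18:18]
i=19 'c': node 1→2
i=20 'a': node 2→0 (fail-walked)
i=21 'd': node 0→1  emit P0@[21:21]
i=22 'd': node 1→1 (fail-walked)  emit P0@[22:22]
i=23 'a': node 1→0 (fail-walked)
i=24 'd': node 0→1  emit P0@[24:24]
i=25 'c': node 1→2
i=26 'd': node 2→3  emit P0@[26:26],P1@[24:26]
i=27 'a': node 3→0 (fail-walked)
i=28 'd': node 0→1  emit P0@[28:28]
i=29 'c': node 1→2
i=30 'd': node 2→3  emit P0@[30:30],P1@[28:30]
i=31 'c': node 3→2 (fail-walked)
i=32 'c': node 2→0 (fail-walked)
i=33 'd': node 0→1  emit P0@[33:33]

All matches (sorted): [[0,0],[2,0],[2,1],[4,0],[6,0],[6,1],[8,0],[8,1],[9,0],[10,0],[12,0],[12,1],[14,0],[16,0],[16,1],[17,0],[18,0],[21,0],[22,0],[24,0],[26,0],[26,1],[28,0],[30,0],[30,1],[33,0]]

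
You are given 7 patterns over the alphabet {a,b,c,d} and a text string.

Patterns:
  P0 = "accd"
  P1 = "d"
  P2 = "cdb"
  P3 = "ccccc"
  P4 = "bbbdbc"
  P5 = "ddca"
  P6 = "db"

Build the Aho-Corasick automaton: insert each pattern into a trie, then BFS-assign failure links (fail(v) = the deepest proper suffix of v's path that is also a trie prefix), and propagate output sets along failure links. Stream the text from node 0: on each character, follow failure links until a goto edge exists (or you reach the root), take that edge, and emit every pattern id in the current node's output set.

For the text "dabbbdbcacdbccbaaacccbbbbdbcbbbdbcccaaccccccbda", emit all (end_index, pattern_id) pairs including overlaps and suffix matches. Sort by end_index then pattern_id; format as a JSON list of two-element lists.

Build automaton:
Trie (insert patterns):
  0='ε' goto a→1 b→13 c→6 d→5
  1='a' goto c→2
  2='ac' goto c→3
  3='acc' goto d→4
  4='accd' goto ·  ←P0
  5='d' goto b→22 d→19  ←P1
  6='c' goto c→9 d→7
  7='cd' goto b→8
  8='cdb' goto ·  ←P2
  9='cc' goto c→10
  10='ccc' goto c→11
  11='cccc' goto c→12
  12='ccccc' goto ·  ←P3
  13='b' goto b→14
  14='bb' goto b→15
  15='bbb' goto d→16
  16='bbbd' goto b→17
  17='bbbdb' goto c→18
  18='bbbdbc' goto ·  ←P4
  19='dd' goto c→20
  20='ddc' goto a→21
  21='ddca' goto ·  ←P5
  22='db' goto ·  ←P6

BFS fail/out derivation:
  fail(1) 'a': from fail(0)=0 chase 'a': 0 ⇒ 0;  out=∅∪out(0)=∅
  fail(5) 'd': from fail(0)=0 chase 'd': 0 ⇒ 0;  out={1}∪out(0)={1}
  fail(6) 'c': from fail(0)=0 chase 'c': 0 ⇒ 0;  out=∅∪out(0)=∅
  fail(13) 'b': from fail(0)=0 chase 'b': 0 ⇒ 0;  out=∅∪out(0)=∅
  fail(2) 'ac': from fail(1)=0 chase 'c': 0 ⇒ 6;  out=∅∪out(6)=∅
  fail(7) 'cd': from fail(6)=0 chase 'd': 0 ⇒ 5;  out=∅∪out(5)={1}
  fail(9) 'cc': from fail(6)=0 chase 'c': 0 ⇒ 6;  out=∅∪out(6)=∅
  fail(14) 'bb': from fail(13)=0 chase 'b': 0 ⇒ 13;  out=∅∪out(13)=∅
  fail(19) 'dd': from fail(5)=0 chase 'd': 0 ⇒ 5;  out=∅∪out(5)={1}
  fail(22) 'db': from fail(5)=0 chase 'b': 0 ⇒ 13;  out={6}∪out(13)={6}
  fail(3) 'acc': from fail(2)=6 chase 'c': 6 ⇒ 9;  out=∅∪out(9)=∅
  fail(8) 'cdb': from fail(7)=5 chase 'b': 5 ⇒ 22;  out={2}∪out(22)={2,6}
  fail(10) 'ccc': from fail(9)=6 chase 'c': 6 ⇒ 9;  out=∅∪out(9)=∅
  fail(15) 'bbb': from fail(14)=13 chase 'b': 13 ⇒ 14;  out=∅∪out(14)=∅
  fail(20) 'ddc': from fail(19)=5 chase 'c': 5→0 ⇒ 6;  out=∅∪out(6)=∅
  fail(4) 'accd': from fail(3)=9 chase 'd': 9→6 ⇒ 7;  out={0}∪out(7)={0,1}
  fail(11) 'cccc': from fail(10)=9 chase 'c': 9 ⇒ 10;  out=∅∪out(10)=∅
  fail(16) 'bbbd': from fail(15)=14 chase 'd': 14→13→0 ⇒ 5;  out=∅∪out(5)={1}
  fail(21) 'ddca': from fail(20)=6 chase 'a': 6→0 ⇒ 1;  out={5}∪out(1)={5}
  fail(12) 'ccccc': from fail(11)=10 chase 'c': 10 ⇒ 11;  out={3}∪out(11)={3}
  fail(17) 'bbbdb': from fail(16)=5 chase 'b': 5 ⇒ 22;  out=∅∪out(22)={6}
  fail(18) 'bbbdbc': from fail(17)=22 chase 'c': 22→13→0 ⇒ 6;  out={4}∪out(6)={4}

Run:
pos 0 'd': at 5  ** P1@[0:0]
pos 1 'a': at 1 (fail-walked)
pos 2 'b': at 13 (fail-walked)
pos 3 'b': at 14
pos 4 'b': at 15
pos 5 'd': at 16  ** P1@[5:5]
pos 6 'b': at 17  ** P6@[5:6]
pos 7 'c': at 18  ** P4@[2:7]
pos 8 'a': at 1 (fail-walked)
pos 9 'c': at 2
pos 10 'd': at 7 (fail-walked)  ** P1@[10:10]
pos 11 'b': at 8  ** P2@[9:11],P6@[10:11]
pos 12 'c': at 6 (fail-walked)
pos 13 'c': at 9
pos 14 'b': at 13 (fail-walked)
pos 15 'a': at 1 (fail-walked)
pos 16 'a': at 1 (fail-walked)
pos 17 'a': at 1 (fail-walked)
pos 18 'c': at 2
pos 19 'c': at 3
pos 20 'c': at 10 (fail-walked)
pos 21 'b': at 13 (fail-walked)
pos 22 'b': at 14
pos 23 'b': at 15
pos 24 'b': at 15 (fail-walked)
pos 25 'd': at 16  ** P1@[25:25]
pos 26 'b': at 17  ** P6@[25:26]
pos 27 'c': at 18  ** P4@[22:27]
pos 28 'b': at 13 (fail-walked)
pos 29 'b': at 14
pos 30 'b': at 15
pos 31 'd': at 16  ** P1@[31:31]
pos 32 'b': at 17  ** P6@[31:32]
pos 33 'c': at 18  ** P4@[28:33]
pos 34 'c': at 9 (fail-walked)
pos 35 'c': at 10
pos 36 'a': at 1 (fail-walked)
pos 37 'a': at 1 (fail-walked)
pos 38 'c': at 2
pos 39 'c': at 3
pos 40 'c': at 10 (fail-walked)
pos 41 'c': at 11
pos 42 'c': at 12  ** P3@[38:42]
pos 43 'c': at 12 (fail-walked)  ** P3@[39:43]
pos 44 'b': at 13 (fail-walked)
pos 45 'd': at 5 (fail-walked)  ** P1@[45:45]
pos 46 'a': at 1 (fail-walked)

All matches (sorted): [[0,1],[5,1],[6,6],[7,4],[10,1],[11,2],[11,6],[25,1],[26,6],[27,4],[31,1],[32,6],[33,4],[42,3],[43,3],[45,1]]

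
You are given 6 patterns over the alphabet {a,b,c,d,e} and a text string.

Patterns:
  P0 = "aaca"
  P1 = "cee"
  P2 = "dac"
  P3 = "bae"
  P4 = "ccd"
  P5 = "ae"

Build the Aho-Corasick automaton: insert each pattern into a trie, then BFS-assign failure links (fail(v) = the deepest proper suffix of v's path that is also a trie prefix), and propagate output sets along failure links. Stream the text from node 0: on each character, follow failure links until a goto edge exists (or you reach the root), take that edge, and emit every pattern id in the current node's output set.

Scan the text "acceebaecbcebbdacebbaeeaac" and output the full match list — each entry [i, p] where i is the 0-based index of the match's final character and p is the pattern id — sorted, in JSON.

Construct AC machine:
Trie nodes:
  n0 'ε': a→1 b→11 c→5 d→8
  n1 'a': a→2 e→16
  n2 'aa': c→3
  n3 'aac': a→4
  n4 'aaca': ·  [P0 ends]
  n5 'c': c→14 e→6
  n6 'ce': e→7
  n7 'cee': ·  [P1 ends]
  n8 'd': a→9
  n9 'da': c→10
  n10 'dac': ·  [P2 ends]
  n11 'b': a→12
  n12 'ba': e→13
  n13 'bae': ·  [P3 ends]
  n14 'cc': d→15
  n15 'ccd': ·  [P4 ends]
  n16 'ae': ·  [P5 ends]

Failure links (BFS by depth):
  n1('a'): parent n0 fail=0; on 'a' 0 → fail=0;  out ∅∪∅=∅
  n5('c'): parent n0 fail=0; on 'c' 0 → fail=0;  out ∅∪∅=∅
  n8('d'): parent n0 fail=0; on 'd' 0 → fail=0;  out ∅∪∅=∅
  n11('b'): parent n0 fail=0; on 'b' 0 → fail=0;  out ∅∪∅=∅
  n2('aa'): parent n1 fail=0; on 'a' 0 → fail=1;  out ∅∪∅=∅
  n6('ce'): parent n5 fail=0; on 'e' 0 → fail=0;  out ∅∪∅=∅
  n9('da'): parent n8 fail=0; on 'a' 0 → fail=1;  out ∅∪∅=∅
  n12('ba'): parent n11 fail=0; on 'a' 0 → fail=1;  out ∅∪∅=∅
  n14('cc'): parent n5 fail=0; on 'c' 0 → fail=5;  out ∅∪∅=∅
  n16('ae'): parent n1 fail=0; on 'e' 0 → fail=0;  out {5}∪∅={5}
  n3('aac'): parent n2 fail=1; on 'c' 1→0 → fail=5;  out ∅∪∅=∅
  n7('cee'): parent n6 fail=0; on 'e' 0 → fail=0;  out {1}∪∅={1}
  n10('dac'): parent n9 fail=1; on 'c' 1→0 → fail=5;  out {2}∪∅={2}
  n13('bae'): parent n12 fail=1; on 'e' 1 → fail=16;  out {3}∪{5}={3,5}
  n15('ccd'): parent n14 fail=5; on 'd' 5→0 → fail=8;  out {4}∪∅={4}
  n4('aaca'): parent n3 fail=5; on 'a' 5→0 → fail=1;  out {0}∪∅={0}

Run:
[0] read 'a'  n0⇒n1
[1] read 'c'  n1⇒n5 (via fail)
[2] read 'c'  n5⇒n14
[3] read 'e'  n14⇒n6 (via fail)
[4] read 'e'  n6⇒n7  → match P1@[2:4]
[5] read 'b'  n7⇒n11 (via fail)
[6] read 'a'  n11⇒n12
[7] read 'e'  n12⇒n13  → match P3@[5:7],P5@[6:7]
[8] read 'c'  n13⇒n5 (via fail)
[9] read 'b'  n5⇒n11 (via fail)
[10] read 'c'  n11⇒n5 (via fail)
[11] read 'e'  n5⇒n6
[12] read 'b'  n6⇒n11 (via fail)
[13] read 'b'  n11⇒n11 (via fail)
[14] read 'd'  n11⇒n8 (via fail)
[15] read 'a'  n8⇒n9
[16] read 'c'  n9⇒n10  → match P2@[14:16]
[17] read 'e'  n10⇒n6 (via fail)
[18] read 'b'  n6⇒n11 (via fail)
[19] read 'b'  n11⇒n11 (via fail)
[20] read 'a'  n11⇒n12
[21] read 'e'  n12⇒n13  → match P3@[19:21],P5@[20:21]
[22] read 'e'  n13⇒n0 (via fail)
[23] read 'a'  n0⇒n1
[24] read 'a'  n1⇒n2
[25] read 'c'  n2⇒n3

All matches (sorted): [[4,1],[7,3],[7,5],[16,2],[21,3],[21,5]]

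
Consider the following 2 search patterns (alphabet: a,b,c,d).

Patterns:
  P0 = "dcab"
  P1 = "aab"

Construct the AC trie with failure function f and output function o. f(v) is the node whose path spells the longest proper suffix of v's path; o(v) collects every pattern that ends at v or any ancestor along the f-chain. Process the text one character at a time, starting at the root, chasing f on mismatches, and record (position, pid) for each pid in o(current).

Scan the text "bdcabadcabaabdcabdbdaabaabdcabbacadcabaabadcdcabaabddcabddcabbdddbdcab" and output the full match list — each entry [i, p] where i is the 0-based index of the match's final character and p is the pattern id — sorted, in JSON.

Build:
Trie (insert patterns):
  0='ε' goto a→5 d→1
  1='d' goto c→2
  2='dc' goto a→3
  3='dca' goto b→4
  4='dcab' goto ·  [P0 ends]
  5='a' goto a→6
  6='aa' goto b→7
  7='aab' goto ·  [P1 ends]

BFS fail/out derivation:
  n1('d'): parent n0 fail=0; on 'd' 0 → fail=0;  out ∅∪∅=∅
  n5('a'): parent n0 fail=0; on 'a' 0 → fail=0;  out ∅∪∅=∅
  n2('dc'): parent n1 fail=0; on 'c' 0 → fail=0;  out ∅∪∅=∅
  n6('aa'): parent n5 fail=0; on 'a' 0 → fail=5;  out ∅∪∅=∅
  n3('dca'): parent n2 fail=0; on 'a' 0 → fail=5;  out ∅∪∅=∅
  n7('aab'): parent n6 fail=5; on 'b' 5→0 → fail=0;  out {1}∪∅={1}
  n4('dcab'): parent n3 fail=5; on 'b' 5→0 → fail=0;  out {0}∪∅={0}

Text stream:
pos 0 'b': at 0
pos 1 'd': at 1
pos 2 'c': at 2
pos 3 'a': at 3
pos 4 'b': at 4  ** P0@[1:4]
pos 5 'a': at 5 (fail-walked)
pos 6 'd': at 1 (fail-walked)
pos 7 'c': at 2
pos 8 'a': at 3
pos 9 'b': at 4  ** P0@[6:9]
pos 10 'a': at 5 (fail-walked)
pos 11 'a': at 6
pos 12 'b': at 7  ** P1@[10:12]
pos 13 'd': at 1 (fail-walked)
pos 14 'c': at 2
pos 15 'a': at 3
pos 16 'b': at 4  ** P0@[13:16]
pos 17 'd': at 1 (fail-walked)
pos 18 'b': at 0 (fail-walked)
pos 19 'd': at 1
pos 20 'a': at 5 (fail-walked)
pos 21 'a': at 6
pos 22 'b': at 7  ** P1@[20:22]
pos 23 'a': at 5 (fail-walked)
pos 24 'a': at 6
pos 25 'b': at 7  ** P1@[23:25]
pos 26 'd': at 1 (fail-walked)
pos 27 'c': at 2
pos 28 'a': at 3
pos 29 'b': at 4  ** P0@[26:29]
pos 30 'b': at 0 (fail-walked)
pos 31 'a': at 5
pos 32 'c': at 0 (fail-walked)
pos 33 'a': at 5
pos 34 'd': at 1 (fail-walked)
pos 35 'c': at 2
pos 36 'a': at 3
pos 37 'b': at 4  ** P0@[34:37]
pos 38 'a': at 5 (fail-walked)
pos 39 'a': at 6
pos 40 'b': at 7  ** P1@[38:40]
pos 41 'a': at 5 (fail-walked)
pos 42 'd': at 1 (fail-walked)
pos 43 'c': at 2
pos 44 'd': at 1 (fail-walked)
pos 45 'c': at 2
pos 46 'a': at 3
pos 47 'b': at 4  ** P0@[44:47]
pos 48 'a': at 5 (fail-walked)
pos 49 'a': at 6
pos 50 'b': at 7  ** P1@[48:50]
pos 51 'd': at 1 (fail-walked)
pos 52 'd': at 1 (fail-walked)
pos 53 'c': at 2
pos 54 'a': at 3
pos 55 'b': at 4  ** P0@[52:55]
pos 56 'd': at 1 (fail-walked)
pos 57 'd': at 1 (fail-walked)
pos 58 'c': at 2
pos 59 'a': at 3
pos 60 'b': at 4  ** P0@[57:60]
pos 61 'b': at 0 (fail-walked)
pos 62 'd': at 1
pos 63 'd': at 1 (fail-walked)
pos 64 'd': at 1 (fail-walked)
pos 65 'b': at 0 (fail-walked)
pos 66 'd': at 1
pos 67 'c': at 2
pos 68 'a': at 3
pos 69 'b': at 4  ** P0@[66:69]

All matches (sorted): [[4,0],[9,0],[12,1],[16,0],[22,1],[25,1],[29,0],[37,0],[40,1],[47,0],[50,1],[55,0],[60,0],[69,0]]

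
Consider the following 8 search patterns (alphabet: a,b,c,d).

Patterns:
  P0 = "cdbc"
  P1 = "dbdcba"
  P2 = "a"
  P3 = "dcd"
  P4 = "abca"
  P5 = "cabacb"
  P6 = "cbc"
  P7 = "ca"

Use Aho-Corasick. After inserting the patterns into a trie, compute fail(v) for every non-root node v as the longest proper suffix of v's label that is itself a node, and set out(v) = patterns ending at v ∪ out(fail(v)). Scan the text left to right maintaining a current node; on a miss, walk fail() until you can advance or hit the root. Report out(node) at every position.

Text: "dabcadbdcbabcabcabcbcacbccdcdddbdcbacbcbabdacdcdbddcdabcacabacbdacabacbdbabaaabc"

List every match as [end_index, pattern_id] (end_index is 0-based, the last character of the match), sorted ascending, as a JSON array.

Build:
Trie (insert patterns):
  0='ε' goto a→11 c→1 d→5
  1='c' goto a→17 b→22 d→2
  2='cd' goto b→3
  3='cdb' goto c→4
  4='cdbc' goto ·  ←P0
  5='d' goto b→6 c→12
  6='db' goto d→7
  7='dbd' goto c→8
  8='dbdc' goto b→9
  9='dbdcb' goto a→10
  10='dbdcba' goto ·  ←P1
  11='a' goto b→14  ←P2
  12='dc' goto d→13
  13='dcd' goto ·  ←P3
  14='ab' goto c→15
  15='abc' goto a→16
  16='abca' goto ·  ←P4
  17='ca' goto b→18  ←P7
  18='cab' goto a→19
  19='caba' goto c→20
  20='cabac' goto b→21
  21='cabacb' goto ·  ←P5
  22='cb' goto c→23
  23='cbc' goto ·  ←P6

BFS fail/out derivation:
  n1('c'): parent n0 fail=0; on 'c' 0 → fail=0;  out ∅∪∅=∅
  n5('d'): parent n0 fail=0; on 'd' 0 → fail=0;  out ∅∪∅=∅
  n11('a'): parent n0 fail=0; on 'a' 0 → fail=0;  out {2}∪∅={2}
  n2('cd'): parent n1 fail=0; on 'd' 0 → fail=5;  out ∅∪∅=∅
  n6('db'): parent n5 fail=0; on 'b' 0 → fail=0;  out ∅∪∅=∅
  n12('dc'): parent n5 fail=0; on 'c' 0 → fail=1;  out ∅∪∅=∅
  n14('ab'): parent n11 fail=0; on 'b' 0 → fail=0;  out ∅∪∅=∅
  n17('ca'): parent n1 fail=0; on 'a' 0 → fail=11;  out {7}∪{2}={2,7}
  n22('cb'): parent n1 fail=0; on 'b' 0 → fail=0;  out ∅∪∅=∅
  n3('cdb'): parent n2 fail=5; on 'b' 5 → fail=6;  out ∅∪∅=∅
  n7('dbd'): parent n6 fail=0; on 'd' 0 → fail=5;  out ∅∪∅=∅
  n13('dcd'): parent n12 fail=1; on 'd' 1 → fail=2;  out {3}∪∅={3}
  n15('abc'): parent n14 fail=0; on 'c' 0 → fail=1;  out ∅∪∅=∅
  n18('cab'): parent n17 fail=11; on 'b' 11 → fail=14;  out ∅∪∅=∅
  n23('cbc'): parent n22 fail=0; on 'c' 0 → fail=1;  out {6}∪∅={6}
  n4('cdbc'): parent n3 fail=6; on 'c' 6→0 → fail=1;  out {0}∪∅={0}
  n8('dbdc'): parent n7 fail=5; on 'c' 5 → fail=12;  out ∅∪∅=∅
  n16('abca'): parent n15 fail=1; on 'a' 1 → fail=17;  out {4}∪{2,7}={2,4,7}
  n19('caba'): parent n18 fail=14; on 'a' 14→0 → fail=11;  out ∅∪{2}={2}
  n9('dbdcb'): parent n8 fail=12; on 'b' 12→1 → fail=22;  out ∅∪∅=∅
  n20('cabac'): parent n19 fail=11; on 'c' 11→0 → fail=1;  out ∅∪∅=∅
  n10('dbdcba'): parent n9 fail=22; on 'a' 22→0 → fail=11;  out {1}∪{2}={1,2}
  n21('cabacb'): parent n20 fail=1; on 'b' 1 → fail=22;  out {5}∪∅={5}

Run:
i=0 'd': node 0→5
i=1 'a': node 5→11 (fail-walked)  emit P2@[1:1]
i=2 'b': node 11→14
i=3 'c': node 14→15
i=4 'a': node 15→16  emit P2@[4:4],P4@[1:4],P7@[3:4]
i=5 'd': node 16→5 (fail-walked)
i=6 'b': node 5→6
i=7 'd': node 6→7
i=8 'c': node 7→8
i=9 'b': node 8→9
i=10 'a': node 9→10  emit P1@[5:10],P2@[10:10]
i=11 'b': node 10→14 (fail-walked)
i=12 'c': node 14→15
i=13 'a': node 15→16  emit P2@[13:13],P4@[10:13],P7@[12:13]
i=14 'b': node 16→18 (fail-walked)
i=15 'c': node 18→15 (fail-walked)
i=16 'a': node 15→16  emit P2@[16:16],P4@[13:16],P7@[15:16]
i=17 'b': node 16→18 (fail-walked)
i=18 'c': node 18→15 (fail-walked)
i=19 'b': node 15→22 (fail-walked)
i=20 'c': node 22→23  emit P6@[18:20]
i=21 'a': node 23→17 (fail-walked)  emit P2@[21:21],P7@[20:21]
i=22 'c': node 17→1 (fail-walked)
i=23 'b': node 1→22
i=24 'c': node 22→23  emit P6@[22:24]
i=25 'c': node 23→1 (fail-walked)
i=26 'd': node 1→2
i=27 'c': node 2→12 (fail-walked)
i=28 'd': node 12→13  emit P3@[26:28]
i=29 'd': node 13→5 (fail-walked)
i=30 'd': node 5→5 (fail-walked)
i=31 'b': node 5→6
i=32 'd': node 6→7
i=33 'c': node 7→8
i=34 'b': node 8→9
i=35 'a': node 9→10  emit P1@[30:35],P2@[35:35]
i=36 'c': node 10→1 (fail-walked)
i=37 'b': node 1→22
i=38 'c': node 22→23  emit P6@[36:38]
i=39 'b': node 23→22 (fail-walked)
i=40 'a': node 22→11 (fail-walked)  emit P2@[40:40]
i=41 'b': node 11→14
i=42 'd': node 14→5 (fail-walked)
i=43 'a': node 5→11 (fail-walked)  emit P2@[43:43]
i=44 'c': node 11→1 (fail-walked)
i=45 'd': node 1→2
i=46 'c': node 2→12 (fail-walked)
i=47 'd': node 12→13  emit P3@[45:47]
i=48 'b': node 13→3 (fail-walked)
i=49 'd': node 3→7 (fail-walked)
i=50 'd': node 7→5 (fail-walked)
i=51 'c': node 5→12
i=52 'd': node 12→13  emit P3@[50:52]
i=53 'a': node 13→11 (fail-walked)  emit P2@[53:53]
i=54 'b': node 11→14
i=55 'c': node 14→15
i=56 'a': node 15→16  emit P2@[56:56],P4@[53:56],P7@[55:56]
i=57 'c': node 16→1 (fail-walked)
i=58 'a': node 1→17  emit P2@[58:58],P7@[57:58]
i=59 'b': node 17→18
i=60 'a': node 18→19  emit P2@[60:60]
i=61 'c': node 19→20
i=62 'b': node 20→21  emit P5@[57:62]
i=63 'd': node 21→5 (fail-walked)
i=64 'a': node 5→11 (fail-walked)  emit P2@[64:64]
i=65 'c': node 11→1 (fail-walked)
i=66 'a': node 1→17  emit P2@[66:66],P7@[65:66]
i=67 'b': node 17→18
i=68 'a': node 18→19  emit P2@[68:68]
i=69 'c': node 19→20
i=70 'b': node 20→21  emit P5@[65:70]
i=71 'd': node 21→5 (fail-walked)
i=72 'b': node 5→6
i=73 'a': node 6→11 (fail-walked)  emit P2@[73:73]
i=74 'b': node 11→14
i=75 'a': node 14→11 (fail-walked)  emit P2@[75:75]
i=76 'a': node 11→11 (fail-walked)  emit P2@[76:76]
i=77 'a': node 11→11 (fail-walked)  emit P2@[77:77]
i=78 'b': node 11→14
i=79 'c': node 14→15

Result: [[1,2],[4,2],[4,4],[4,7],[10,1],[10,2],[13,2],[13,4],[13,7],[16,2],[16,4],[16,7],[20,6],[21,2],[21,7],[24,6],[28,3],[35,1],[35,2],[38,6],[40,2],[43,2],[47,3],[52,3],[53,2],[56,2],[56,4],[56,7],[58,2],[58,7],[60,2],[62,5],[64,2],[66,2],[66,7],[68,2],[70,5],[73,2],[75,2],[76,2],[77,2]]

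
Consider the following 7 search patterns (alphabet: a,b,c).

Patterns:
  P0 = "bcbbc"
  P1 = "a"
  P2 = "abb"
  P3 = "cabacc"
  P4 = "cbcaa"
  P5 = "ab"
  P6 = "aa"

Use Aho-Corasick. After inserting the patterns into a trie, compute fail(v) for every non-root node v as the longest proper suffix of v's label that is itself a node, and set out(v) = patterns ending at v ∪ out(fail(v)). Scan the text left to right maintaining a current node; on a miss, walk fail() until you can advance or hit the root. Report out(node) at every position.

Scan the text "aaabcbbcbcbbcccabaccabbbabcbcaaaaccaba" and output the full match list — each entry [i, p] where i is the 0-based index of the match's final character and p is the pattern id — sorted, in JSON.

Construct AC machine:
Trie (insert patterns):
  0='ε' goto a→6 b→1 c→9
  1='b' goto c→2
  2='bc' goto b→3
  3='bcb' goto b→4
  4='bcbb' goto c→5
  5='bcbbc' goto ·  ←P0
  6='a' goto a→19 b→7  ←P1
  7='ab' goto b→8  ←P5
  8='abb' goto ·  ←P2
  9='c' goto a→10 b→15
  10='ca' goto b→11
  11='cab' goto a→12
  12='caba' goto c→13
  13='cabac' goto c→14
  14='cabacc' goto ·  ←P3
  15='cb' goto c→16
  16='cbc' goto a→17
  17='cbca' goto a→18
  18='cbcaa' goto ·  ←P4
  19='aa' goto ·  ←P6

BFS fail/out derivation:
  fail(1) 'b': from fail(0)=0 chase 'b': 0 ⇒ 0;  out=∅∪out(0)=∅
  fail(6) 'a': from fail(0)=0 chase 'a': 0 ⇒ 0;  out={1}∪out(0)={1}
  fail(9) 'c': from fail(0)=0 chase 'c': 0 ⇒ 0;  out=∅∪out(0)=∅
  fail(2) 'bc': from fail(1)=0 chase 'c': 0 ⇒ 9;  out=∅∪out(9)=∅
  fail(7) 'ab': from fail(6)=0 chase 'b': 0 ⇒ 1;  out={5}∪out(1)={5}
  fail(10) 'ca': from fail(9)=0 chase 'a': 0 ⇒ 6;  out=∅∪out(6)={1}
  fail(15) 'cb': from fail(9)=0 chase 'b': 0 ⇒ 1;  out=∅∪out(1)=∅
  fail(19) 'aa': from fail(6)=0 chase 'a': 0 ⇒ 6;  out={6}∪out(6)={1,6}
  fail(3) 'bcb': from fail(2)=9 chase 'b': 9 ⇒ 15;  out=∅∪out(15)=∅
  fail(8) 'abb': from fail(7)=1 chase 'b': 1→0 ⇒ 1;  out={2}∪out(1)={2}
  fail(11) 'cab': from fail(10)=6 chase 'b': 6 ⇒ 7;  out=∅∪out(7)={5}
  fail(16) 'cbc': from fail(15)=1 chase 'c': 1 ⇒ 2;  out=∅∪out(2)=∅
  fail(4) 'bcbb': from fail(3)=15 chase 'b': 15→1→0 ⇒ 1;  out=∅∪out(1)=∅
  fail(12) 'caba': from fail(11)=7 chase 'a': 7→1→0 ⇒ 6;  out=∅∪out(6)={1}
  fail(17) 'cbca': from fail(16)=2 chase 'a': 2→9 ⇒ 10;  out=∅∪out(10)={1}
  fail(5) 'bcbbc': from fail(4)=1 chase 'c': 1 ⇒ 2;  out={0}∪out(2)={0}
  fail(13) 'cabac': from fail(12)=6 chase 'c': 6→0 ⇒ 9;  out=∅∪out(9)=∅
  fail(18) 'cbcaa': from fail(17)=10 chase 'a': 10→6 ⇒ 19;  out={4}∪out(19)={1,4,6}
  fail(14) 'cabacc': from fail(13)=9 chase 'c': 9→0 ⇒ 9;  out={3}∪out(9)={3}

Run:
i=0 'a': node 0→6  ** P1@[0:0]
i=1 'a': node 6→19  ** P1@[1:1],P6@[0:1]
i=2 'a': node 19→19 (fail-walked)  ** P1@[2:2],P6@[1:2]
i=3 'b': node 19→7 (fail-walked)  ** P5@[2:3]
i=4 'c': node 7→2 (fail-walked)
i=5 'b': node 2→3
i=6 'b': node 3→4
i=7 'c': node 4→5  ** P0@[3:7]
i=8 'b': node 5→3 (fail-walked)
i=9 'c': node 3→16 (fail-walked)
i=10 'b': node 16→3 (fail-walked)
i=11 'b': node 3→4
i=12 'c': node 4→5  ** P0@[8:12]
i=13 'c': node 5→9 (fail-walked)
i=14 'c': node 9→9 (fail-walked)
i=15 'a': node 9→10  ** P1@[15:15]
i=16 'b': node 10→11  ** P5@[15:16]
i=17 'a': node 11→12  ** P1@[17:17]
i=18 'c': node 12→13
i=19 'c': node 13→14  ** P3@[14:19]
i=20 'a': node 14→10 (fail-walked)  ** P1@[20:20]
i=21 'b': node 10→11  ** P5@[20:21]
i=22 'b': node 11→8 (fail-walked)  ** P2@[20:22]
i=23 'b': node 8→1 (fail-walked)
i=24 'a': node 1→6 (fail-walked)  ** P1@[24:24]
i=25 'b': node 6→7  ** P5@[24:25]
i=26 'c': node 7→2 (fail-walked)
i=27 'b': node 2→3
i=28 'c': node 3→16 (fail-walked)
i=29 'a': node 16→17  ** P1@[29:29]
i=30 'a': node 17→18  ** P1@[30:30],P4@[26:30],P6@[29:30]
i=31 'a': node 18→19 (fail-walked)  ** P1@[31:31],P6@[30:31]
i=32 'a': node 19→19 (fail-walked)  ** P1@[32:32],P6@[31:32]
i=33 'c': node 19→9 (fail-walked)
i=34 'c': node 9→9 (fail-walked)
i=35 'a': node 9→10  ** P1@[35:35]
i=36 'b': node 10→11  ** P5@[35:36]
i=37 'a': node 11→12  ** P1@[37:37]

Result: [[0,1],[1,1],[1,6],[2,1],[2,6],[3,5],[7,0],[12,0],[15,1],[16,5],[17,1],[19,3],[20,1],[21,5],[22,2],[24,1],[25,5],[29,1],[30,1],[30,4],[30,6],[31,1],[31,6],[32,1],[32,6],[35,1],[36,5],[37,1]]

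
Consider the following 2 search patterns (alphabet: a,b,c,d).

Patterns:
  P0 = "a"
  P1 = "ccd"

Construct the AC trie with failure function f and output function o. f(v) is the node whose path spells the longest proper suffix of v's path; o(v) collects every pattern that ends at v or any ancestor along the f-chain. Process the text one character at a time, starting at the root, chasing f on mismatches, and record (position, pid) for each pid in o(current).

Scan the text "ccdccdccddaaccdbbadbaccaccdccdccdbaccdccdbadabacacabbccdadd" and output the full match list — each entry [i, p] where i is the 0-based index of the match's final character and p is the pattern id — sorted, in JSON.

Build automaton:
Trie (insert patterns):
  n0 'ε': a→1 c→2
  n1 'a': ·  [P0 ends]
  n2 'c': c→3
  n3 'cc': d→4
  n4 'ccd': ·  [P1 ends]

BFS fail/out derivation:
  fail(1) 'a': from fail(0)=0 chase 'a': 0 ⇒ 0;  out={0}∪out(0)={0}
  fail(2) 'c': from fail(0)=0 chase 'c': 0 ⇒ 0;  out=∅∪out(0)=∅
  fail(3) 'cc': from fail(2)=0 chase 'c': 0 ⇒ 2;  out=∅∪out(2)=∅
  fail(4) 'ccd': from fail(3)=2 chase 'd': 2→0 ⇒ 0;  out={1}∪out(0)={1}

Scan:
i=0 'c': node 0→2
i=1 'c': node 2→3
i=2 'd': node 3→4  ** P1@[0:2]
i=3 'c': node 4→2 (via fail)
i=4 'c': node 2→3
i=5 'd': node 3→4  ** P1@[3:5]
i=6 'c': node 4→2 (via fail)
i=7 'c': node 2→3
i=8 'd': node 3→4  ** P1@[6:8]
i=9 'd': node 4→0 (via fail)
i=10 'a': node 0→1  ** P0@[10:10]
i=11 'a': node 1→1 (via fail)  ** P0@[11:11]
i=12 'c': node 1→2 (via fail)
i=13 'c': node 2→3
i=14 'd': node 3→4  ** P1@[12:14]
i=15 'b': node 4→0 (via fail)
i=16 'b': node 0→0
i=17 'a': node 0→1  ** P0@[17:17]
i=18 'd': node 1→0 (via fail)
i=19 'b': node 0→0
i=20 'a': node 0→1  ** P0@[20:20]
i=21 'c': node 1→2 (via fail)
i=22 'c': node 2→3
i=23 'a': node 3→1 (via fail)  ** P0@[23:23]
i=24 'c': node 1→2 (via fail)
i=25 'c': node 2→3
i=26 'd': node 3→4  ** P1@[24:26]
i=27 'c': node 4→2 (via fail)
i=28 'c': node 2→3
i=29 'd': node 3→4  ** P1@[27:29]
i=30 'c': node 4→2 (via fail)
i=31 'c': node 2→3
i=32 'd': node 3→4  ** P1@[30:32]
i=33 'b': node 4→0 (via fail)
i=34 'a': node 0→1  ** P0@[34:34]
i=35 'c': node 1→2 (via fail)
i=36 'c': node 2→3
i=37 'd': node 3→4  ** P1@[35:37]
i=38 'c': node 4→2 (via fail)
i=39 'c': node 2→3
i=40 'd': node 3→4  ** P1@[38:40]
i=41 'b': node 4→0 (via fail)
i=42 'a': node 0→1  ** P0@[42:42]
i=43 'd': node 1→0 (via fail)
i=44 'a': node 0→1  ** P0@[44:44]
i=45 'b': node 1→0 (via fail)
i=46 'a': node 0→1  ** P0@[46:46]
i=47 'c': node 1→2 (via fail)
i=48 'a': node 2→1 (via fail)  ** P0@[48:48]
i=49 'c': node 1→2 (via fail)
i=50 'a': node 2→1 (via fail)  ** P0@[50:50]
i=51 'b': node 1→0 (via fail)
i=52 'b': node 0→0
i=53 'c': node 0→2
i=54 'c': node 2→3
i=55 'd': node 3→4  ** P1@[53:55]
i=56 'a': node 4→1 (via fail)  ** P0@[56:56]
i=57 'd': node 1→0 (via fail)
i=58 'd': node 0→0

Result: [[2,1],[5,1],[8,1],[10,0],[11,0],[14,1],[17,0],[20,0],[23,0],[26,1],[29,1],[32,1],[34,0],[37,1],[40,1],[42,0],[44,0],[46,0],[48,0],[50,0],[55,1],[56,0]]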